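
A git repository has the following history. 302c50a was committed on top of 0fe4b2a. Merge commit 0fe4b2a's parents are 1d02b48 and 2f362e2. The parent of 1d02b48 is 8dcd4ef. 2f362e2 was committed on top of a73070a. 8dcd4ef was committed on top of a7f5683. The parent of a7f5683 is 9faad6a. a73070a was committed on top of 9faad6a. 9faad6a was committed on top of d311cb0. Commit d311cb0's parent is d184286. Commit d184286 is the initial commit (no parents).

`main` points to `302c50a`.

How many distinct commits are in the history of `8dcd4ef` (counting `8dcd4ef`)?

5

Walking parent pointers from 8dcd4ef: reachable set = {8dcd4ef, 9faad6a, a7f5683, d184286, d311cb0}.
That is 5 commits.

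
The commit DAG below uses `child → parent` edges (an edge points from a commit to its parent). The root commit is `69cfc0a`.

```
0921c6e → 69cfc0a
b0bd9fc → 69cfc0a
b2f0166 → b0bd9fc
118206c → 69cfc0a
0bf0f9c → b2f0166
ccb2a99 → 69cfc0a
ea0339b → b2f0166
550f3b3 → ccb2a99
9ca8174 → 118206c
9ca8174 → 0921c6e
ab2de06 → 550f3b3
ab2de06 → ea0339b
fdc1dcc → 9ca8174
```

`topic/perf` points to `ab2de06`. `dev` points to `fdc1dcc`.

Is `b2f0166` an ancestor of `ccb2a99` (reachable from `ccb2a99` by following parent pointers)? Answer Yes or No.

Ancestors of ccb2a99: {69cfc0a, ccb2a99}.
b2f0166 is not in that set, so it is not an ancestor of ccb2a99.

No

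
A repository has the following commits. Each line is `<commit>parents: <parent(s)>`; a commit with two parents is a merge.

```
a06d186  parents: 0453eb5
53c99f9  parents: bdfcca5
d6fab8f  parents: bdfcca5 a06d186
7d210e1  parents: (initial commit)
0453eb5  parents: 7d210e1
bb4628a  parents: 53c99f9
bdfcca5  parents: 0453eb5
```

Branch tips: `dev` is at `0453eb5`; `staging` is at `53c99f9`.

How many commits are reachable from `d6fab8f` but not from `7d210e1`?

Reachable from d6fab8f: {0453eb5, 7d210e1, a06d186, bdfcca5, d6fab8f}.
Reachable from 7d210e1: {7d210e1}.
In d6fab8f's history but not 7d210e1's: {0453eb5, a06d186, bdfcca5, d6fab8f} — 4 commits.

4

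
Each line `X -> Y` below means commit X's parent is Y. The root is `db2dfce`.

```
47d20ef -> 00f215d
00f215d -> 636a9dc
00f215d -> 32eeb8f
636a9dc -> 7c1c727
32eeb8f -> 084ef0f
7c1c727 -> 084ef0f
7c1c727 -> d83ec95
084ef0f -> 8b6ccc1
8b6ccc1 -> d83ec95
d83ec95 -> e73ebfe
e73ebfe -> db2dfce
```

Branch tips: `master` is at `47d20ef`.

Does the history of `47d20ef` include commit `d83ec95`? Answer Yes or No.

Yes

Ancestors of 47d20ef (commits reachable by following parents): {00f215d, 084ef0f, 32eeb8f, 47d20ef, 636a9dc, 7c1c727, 8b6ccc1, d83ec95, db2dfce, e73ebfe}.
d83ec95 is in that set, so it is an ancestor of 47d20ef.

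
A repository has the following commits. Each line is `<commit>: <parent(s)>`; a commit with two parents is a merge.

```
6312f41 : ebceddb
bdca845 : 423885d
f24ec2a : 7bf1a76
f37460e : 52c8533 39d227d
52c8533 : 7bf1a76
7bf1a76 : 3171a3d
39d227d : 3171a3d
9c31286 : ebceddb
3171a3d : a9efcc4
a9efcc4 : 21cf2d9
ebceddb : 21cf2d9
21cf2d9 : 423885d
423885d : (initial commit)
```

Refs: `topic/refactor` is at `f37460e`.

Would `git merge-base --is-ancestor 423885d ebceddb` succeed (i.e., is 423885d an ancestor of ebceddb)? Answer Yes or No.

Yes

Ancestors of ebceddb (commits reachable by following parents): {21cf2d9, 423885d, ebceddb}.
423885d is in that set, so it is an ancestor of ebceddb.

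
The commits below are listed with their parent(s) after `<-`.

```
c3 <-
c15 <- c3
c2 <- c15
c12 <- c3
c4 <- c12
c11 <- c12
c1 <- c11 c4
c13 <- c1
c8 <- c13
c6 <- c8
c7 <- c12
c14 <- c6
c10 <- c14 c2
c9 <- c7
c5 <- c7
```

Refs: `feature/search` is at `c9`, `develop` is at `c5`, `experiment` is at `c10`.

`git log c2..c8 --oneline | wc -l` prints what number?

Reachable from c8: {c1, c11, c12, c13, c3, c4, c8}.
Reachable from c2: {c15, c2, c3}.
In c8's history but not c2's: {c1, c11, c12, c13, c4, c8} — 6 commits.

6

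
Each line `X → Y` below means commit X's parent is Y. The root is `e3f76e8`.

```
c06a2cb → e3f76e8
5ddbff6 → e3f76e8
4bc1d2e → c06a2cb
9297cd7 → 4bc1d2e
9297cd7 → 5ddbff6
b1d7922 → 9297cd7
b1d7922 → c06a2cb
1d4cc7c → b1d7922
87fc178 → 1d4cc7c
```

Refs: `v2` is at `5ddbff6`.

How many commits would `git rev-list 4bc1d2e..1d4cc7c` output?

Reachable from 1d4cc7c: {1d4cc7c, 4bc1d2e, 5ddbff6, 9297cd7, b1d7922, c06a2cb, e3f76e8}.
Reachable from 4bc1d2e: {4bc1d2e, c06a2cb, e3f76e8}.
In 1d4cc7c's history but not 4bc1d2e's: {1d4cc7c, 5ddbff6, 9297cd7, b1d7922} — 4 commits.

4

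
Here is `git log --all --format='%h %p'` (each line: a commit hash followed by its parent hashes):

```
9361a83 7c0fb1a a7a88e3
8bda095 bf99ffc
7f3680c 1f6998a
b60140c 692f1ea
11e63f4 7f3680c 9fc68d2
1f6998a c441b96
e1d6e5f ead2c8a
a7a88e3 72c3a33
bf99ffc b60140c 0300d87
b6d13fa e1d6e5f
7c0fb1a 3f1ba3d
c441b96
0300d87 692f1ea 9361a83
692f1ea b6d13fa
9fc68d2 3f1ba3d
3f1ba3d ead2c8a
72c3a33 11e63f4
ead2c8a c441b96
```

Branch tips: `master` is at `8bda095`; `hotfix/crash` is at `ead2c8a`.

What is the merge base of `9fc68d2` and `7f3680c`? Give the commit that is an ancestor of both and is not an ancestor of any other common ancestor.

Ancestors of 9fc68d2: {3f1ba3d, 9fc68d2, c441b96, ead2c8a}.
Ancestors of 7f3680c: {1f6998a, 7f3680c, c441b96}.
Common ancestors: {c441b96}.
The only common ancestor is c441b96, so it is the merge base.

c441b96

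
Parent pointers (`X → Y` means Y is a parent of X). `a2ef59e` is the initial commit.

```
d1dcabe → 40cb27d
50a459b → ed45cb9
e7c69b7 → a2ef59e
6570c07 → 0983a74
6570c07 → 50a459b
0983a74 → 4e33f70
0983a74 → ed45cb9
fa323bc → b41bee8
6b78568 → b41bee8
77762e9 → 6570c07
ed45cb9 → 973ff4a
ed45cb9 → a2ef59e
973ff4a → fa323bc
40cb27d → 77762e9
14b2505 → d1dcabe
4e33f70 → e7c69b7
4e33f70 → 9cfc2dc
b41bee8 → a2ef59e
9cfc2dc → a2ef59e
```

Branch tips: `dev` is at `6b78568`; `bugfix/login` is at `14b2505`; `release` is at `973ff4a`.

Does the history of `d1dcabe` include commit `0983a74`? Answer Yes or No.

Ancestors of d1dcabe (commits reachable by following parents): {0983a74, 40cb27d, 4e33f70, 50a459b, 6570c07, 77762e9, 973ff4a, 9cfc2dc, a2ef59e, b41bee8, d1dcabe, e7c69b7, ed45cb9, fa323bc}.
0983a74 is in that set, so it is an ancestor of d1dcabe.

Yes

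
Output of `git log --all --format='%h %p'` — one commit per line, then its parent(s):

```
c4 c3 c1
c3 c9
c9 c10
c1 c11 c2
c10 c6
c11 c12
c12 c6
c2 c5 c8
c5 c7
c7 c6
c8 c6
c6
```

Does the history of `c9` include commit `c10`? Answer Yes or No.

Yes

Ancestors of c9 (commits reachable by following parents): {c10, c6, c9}.
c10 is in that set, so it is an ancestor of c9.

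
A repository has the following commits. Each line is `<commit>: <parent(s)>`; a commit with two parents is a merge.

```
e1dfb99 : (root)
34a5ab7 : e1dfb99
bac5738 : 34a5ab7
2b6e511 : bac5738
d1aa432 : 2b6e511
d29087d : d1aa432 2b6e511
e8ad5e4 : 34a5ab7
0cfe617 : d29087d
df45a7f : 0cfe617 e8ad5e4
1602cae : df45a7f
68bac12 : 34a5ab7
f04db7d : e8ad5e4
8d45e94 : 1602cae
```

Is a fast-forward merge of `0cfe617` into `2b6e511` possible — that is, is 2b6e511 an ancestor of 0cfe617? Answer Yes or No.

A fast-forward from 2b6e511 to 0cfe617 is possible iff 2b6e511 is an ancestor of 0cfe617.
Ancestors of 0cfe617: {0cfe617, 2b6e511, 34a5ab7, bac5738, d1aa432, d29087d, e1dfb99}.
2b6e511 is among them, so fast-forward is possible.

Yes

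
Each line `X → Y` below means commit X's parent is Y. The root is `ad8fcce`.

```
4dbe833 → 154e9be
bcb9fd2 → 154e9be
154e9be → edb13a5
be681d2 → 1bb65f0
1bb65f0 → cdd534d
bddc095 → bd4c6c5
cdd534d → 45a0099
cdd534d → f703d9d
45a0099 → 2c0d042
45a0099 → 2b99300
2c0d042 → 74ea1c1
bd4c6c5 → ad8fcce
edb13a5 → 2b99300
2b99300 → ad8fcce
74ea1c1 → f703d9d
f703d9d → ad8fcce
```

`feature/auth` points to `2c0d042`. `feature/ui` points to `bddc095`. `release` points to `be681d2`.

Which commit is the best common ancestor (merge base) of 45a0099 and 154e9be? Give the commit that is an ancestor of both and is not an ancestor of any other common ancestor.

Ancestors of 45a0099: {2b99300, 2c0d042, 45a0099, 74ea1c1, ad8fcce, f703d9d}.
Ancestors of 154e9be: {154e9be, 2b99300, ad8fcce, edb13a5}.
Common ancestors: {2b99300, ad8fcce}.
Among these, 2b99300 is not an ancestor of any other common ancestor — it is the merge base.

2b99300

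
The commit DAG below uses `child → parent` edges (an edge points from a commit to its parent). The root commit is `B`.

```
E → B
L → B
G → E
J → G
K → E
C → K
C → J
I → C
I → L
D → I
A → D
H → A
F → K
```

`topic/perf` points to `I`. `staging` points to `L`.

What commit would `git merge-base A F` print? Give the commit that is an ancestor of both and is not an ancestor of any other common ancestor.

K

Ancestors of A: {A, B, C, D, E, G, I, J, K, L}.
Ancestors of F: {B, E, F, K}.
Common ancestors: {B, E, K}.
Among these, K is not an ancestor of any other common ancestor — it is the merge base.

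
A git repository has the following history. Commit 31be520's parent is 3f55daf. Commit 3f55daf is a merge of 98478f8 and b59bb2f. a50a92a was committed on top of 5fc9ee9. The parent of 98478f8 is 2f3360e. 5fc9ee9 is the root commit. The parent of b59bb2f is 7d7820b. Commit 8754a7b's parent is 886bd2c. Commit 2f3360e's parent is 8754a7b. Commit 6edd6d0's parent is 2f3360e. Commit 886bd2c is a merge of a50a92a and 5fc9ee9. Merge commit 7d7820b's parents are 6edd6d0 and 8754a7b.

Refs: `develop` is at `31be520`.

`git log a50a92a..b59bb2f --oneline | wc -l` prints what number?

Reachable from b59bb2f: {2f3360e, 5fc9ee9, 6edd6d0, 7d7820b, 8754a7b, 886bd2c, a50a92a, b59bb2f}.
Reachable from a50a92a: {5fc9ee9, a50a92a}.
In b59bb2f's history but not a50a92a's: {2f3360e, 6edd6d0, 7d7820b, 8754a7b, 886bd2c, b59bb2f} — 6 commits.

6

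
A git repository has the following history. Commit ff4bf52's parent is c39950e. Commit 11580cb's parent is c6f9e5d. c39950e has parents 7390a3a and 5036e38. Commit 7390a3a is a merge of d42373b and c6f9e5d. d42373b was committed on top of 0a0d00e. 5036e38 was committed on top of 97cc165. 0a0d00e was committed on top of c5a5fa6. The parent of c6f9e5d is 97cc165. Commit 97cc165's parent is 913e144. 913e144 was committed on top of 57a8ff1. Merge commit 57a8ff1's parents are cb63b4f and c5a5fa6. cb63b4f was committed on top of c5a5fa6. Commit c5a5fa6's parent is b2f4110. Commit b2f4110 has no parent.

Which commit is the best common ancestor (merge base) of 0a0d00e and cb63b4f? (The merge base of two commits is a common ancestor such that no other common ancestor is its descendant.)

Ancestors of 0a0d00e: {0a0d00e, b2f4110, c5a5fa6}.
Ancestors of cb63b4f: {b2f4110, c5a5fa6, cb63b4f}.
Common ancestors: {b2f4110, c5a5fa6}.
Among these, c5a5fa6 is not an ancestor of any other common ancestor — it is the merge base.

c5a5fa6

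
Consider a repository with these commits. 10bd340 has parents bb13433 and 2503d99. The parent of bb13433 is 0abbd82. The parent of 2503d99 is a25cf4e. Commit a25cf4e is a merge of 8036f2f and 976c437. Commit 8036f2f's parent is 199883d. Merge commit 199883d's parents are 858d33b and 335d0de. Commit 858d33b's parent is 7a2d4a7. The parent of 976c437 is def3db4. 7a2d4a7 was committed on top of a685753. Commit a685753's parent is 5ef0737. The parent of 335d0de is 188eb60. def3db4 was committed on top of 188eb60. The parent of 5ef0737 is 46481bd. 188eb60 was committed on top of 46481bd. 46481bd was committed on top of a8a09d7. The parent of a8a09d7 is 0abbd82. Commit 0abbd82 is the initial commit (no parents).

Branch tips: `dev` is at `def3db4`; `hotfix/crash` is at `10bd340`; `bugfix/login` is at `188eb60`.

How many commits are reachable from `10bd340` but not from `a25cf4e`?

Reachable from 10bd340: {0abbd82, 10bd340, 188eb60, 199883d, 2503d99, 335d0de, 46481bd, 5ef0737, 7a2d4a7, 8036f2f, 858d33b, 976c437, a25cf4e, a685753, a8a09d7, bb13433, def3db4}.
Reachable from a25cf4e: {0abbd82, 188eb60, 199883d, 335d0de, 46481bd, 5ef0737, 7a2d4a7, 8036f2f, 858d33b, 976c437, a25cf4e, a685753, a8a09d7, def3db4}.
In 10bd340's history but not a25cf4e's: {10bd340, 2503d99, bb13433} — 3 commits.

3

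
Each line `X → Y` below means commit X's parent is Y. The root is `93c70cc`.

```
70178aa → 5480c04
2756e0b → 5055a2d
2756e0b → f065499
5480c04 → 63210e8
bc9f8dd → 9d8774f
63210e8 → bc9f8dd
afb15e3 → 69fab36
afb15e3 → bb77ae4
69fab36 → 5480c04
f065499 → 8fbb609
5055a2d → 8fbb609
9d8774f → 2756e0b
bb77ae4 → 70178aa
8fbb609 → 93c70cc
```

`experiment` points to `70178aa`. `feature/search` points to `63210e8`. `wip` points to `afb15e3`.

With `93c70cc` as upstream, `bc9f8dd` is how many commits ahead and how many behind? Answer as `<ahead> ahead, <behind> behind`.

Reachable from bc9f8dd: {2756e0b, 5055a2d, 8fbb609, 93c70cc, 9d8774f, bc9f8dd, f065499}.
Reachable from 93c70cc: {93c70cc}.
Only in bc9f8dd's history (ahead): {2756e0b, 5055a2d, 8fbb609, 9d8774f, bc9f8dd, f065499} — 6.
Only in 93c70cc's history (behind): {} — 0.

6 ahead, 0 behind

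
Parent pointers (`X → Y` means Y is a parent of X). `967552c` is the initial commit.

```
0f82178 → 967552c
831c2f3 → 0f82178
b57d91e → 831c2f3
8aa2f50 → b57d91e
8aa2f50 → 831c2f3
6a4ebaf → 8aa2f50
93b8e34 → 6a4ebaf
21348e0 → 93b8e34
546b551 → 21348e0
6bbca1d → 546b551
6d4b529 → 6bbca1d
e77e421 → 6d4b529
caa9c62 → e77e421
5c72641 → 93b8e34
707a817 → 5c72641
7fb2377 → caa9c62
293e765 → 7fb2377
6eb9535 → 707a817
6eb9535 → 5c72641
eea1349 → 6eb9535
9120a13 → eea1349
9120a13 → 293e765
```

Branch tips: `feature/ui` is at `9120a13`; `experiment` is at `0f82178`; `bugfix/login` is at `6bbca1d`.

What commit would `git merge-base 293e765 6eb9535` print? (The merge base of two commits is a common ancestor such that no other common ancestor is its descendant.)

93b8e34

Ancestors of 293e765: {0f82178, 21348e0, 293e765, 546b551, 6a4ebaf, 6bbca1d, 6d4b529, 7fb2377, 831c2f3, 8aa2f50, 93b8e34, 967552c, b57d91e, caa9c62, e77e421}.
Ancestors of 6eb9535: {0f82178, 5c72641, 6a4ebaf, 6eb9535, 707a817, 831c2f3, 8aa2f50, 93b8e34, 967552c, b57d91e}.
Common ancestors: {0f82178, 6a4ebaf, 831c2f3, 8aa2f50, 93b8e34, 967552c, b57d91e}.
Among these, 93b8e34 is not an ancestor of any other common ancestor — it is the merge base.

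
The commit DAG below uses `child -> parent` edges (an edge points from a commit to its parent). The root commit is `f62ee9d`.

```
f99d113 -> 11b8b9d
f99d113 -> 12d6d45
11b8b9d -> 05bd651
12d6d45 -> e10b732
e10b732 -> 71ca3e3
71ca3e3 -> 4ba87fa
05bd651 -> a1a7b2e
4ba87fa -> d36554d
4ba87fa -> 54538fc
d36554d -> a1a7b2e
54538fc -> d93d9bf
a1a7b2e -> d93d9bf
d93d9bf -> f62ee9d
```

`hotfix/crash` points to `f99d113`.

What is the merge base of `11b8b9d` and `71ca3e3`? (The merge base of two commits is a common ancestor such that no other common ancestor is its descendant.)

a1a7b2e

Ancestors of 11b8b9d: {05bd651, 11b8b9d, a1a7b2e, d93d9bf, f62ee9d}.
Ancestors of 71ca3e3: {4ba87fa, 54538fc, 71ca3e3, a1a7b2e, d36554d, d93d9bf, f62ee9d}.
Common ancestors: {a1a7b2e, d93d9bf, f62ee9d}.
Among these, a1a7b2e is not an ancestor of any other common ancestor — it is the merge base.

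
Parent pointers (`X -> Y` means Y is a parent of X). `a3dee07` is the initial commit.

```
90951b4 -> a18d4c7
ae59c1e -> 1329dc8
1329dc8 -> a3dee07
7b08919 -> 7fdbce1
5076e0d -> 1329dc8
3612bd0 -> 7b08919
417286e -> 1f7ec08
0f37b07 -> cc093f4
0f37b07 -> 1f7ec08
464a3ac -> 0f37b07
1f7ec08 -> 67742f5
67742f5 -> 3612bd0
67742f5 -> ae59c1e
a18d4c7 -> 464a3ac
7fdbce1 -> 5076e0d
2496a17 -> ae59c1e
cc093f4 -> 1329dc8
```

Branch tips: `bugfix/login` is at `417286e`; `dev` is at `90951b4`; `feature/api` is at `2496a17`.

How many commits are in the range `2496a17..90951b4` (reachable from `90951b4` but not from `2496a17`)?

11

Reachable from 90951b4: {0f37b07, 1329dc8, 1f7ec08, 3612bd0, 464a3ac, 5076e0d, 67742f5, 7b08919, 7fdbce1, 90951b4, a18d4c7, a3dee07, ae59c1e, cc093f4}.
Reachable from 2496a17: {1329dc8, 2496a17, a3dee07, ae59c1e}.
In 90951b4's history but not 2496a17's: {0f37b07, 1f7ec08, 3612bd0, 464a3ac, 5076e0d, 67742f5, 7b08919, 7fdbce1, 90951b4, a18d4c7, cc093f4} — 11 commits.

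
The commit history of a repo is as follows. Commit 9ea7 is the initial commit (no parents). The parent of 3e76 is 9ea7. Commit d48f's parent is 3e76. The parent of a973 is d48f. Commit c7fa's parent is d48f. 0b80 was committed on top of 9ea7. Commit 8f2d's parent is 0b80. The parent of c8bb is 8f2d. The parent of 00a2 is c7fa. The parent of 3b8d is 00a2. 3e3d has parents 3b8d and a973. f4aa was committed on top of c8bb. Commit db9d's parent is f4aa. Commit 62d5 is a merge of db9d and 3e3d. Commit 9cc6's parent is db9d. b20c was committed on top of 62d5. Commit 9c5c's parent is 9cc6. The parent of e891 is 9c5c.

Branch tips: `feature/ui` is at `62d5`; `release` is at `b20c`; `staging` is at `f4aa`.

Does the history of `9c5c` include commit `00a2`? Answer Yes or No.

Ancestors of 9c5c: {0b80, 8f2d, 9c5c, 9cc6, 9ea7, c8bb, db9d, f4aa}.
00a2 is not in that set, so it is not an ancestor of 9c5c.

No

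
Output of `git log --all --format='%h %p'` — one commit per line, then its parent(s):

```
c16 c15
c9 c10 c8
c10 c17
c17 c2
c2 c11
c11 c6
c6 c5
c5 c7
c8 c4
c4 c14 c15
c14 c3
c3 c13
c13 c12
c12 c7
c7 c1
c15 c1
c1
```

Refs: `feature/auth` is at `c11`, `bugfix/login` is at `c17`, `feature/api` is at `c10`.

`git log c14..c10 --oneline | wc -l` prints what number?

6

Reachable from c10: {c1, c10, c11, c17, c2, c5, c6, c7}.
Reachable from c14: {c1, c12, c13, c14, c3, c7}.
In c10's history but not c14's: {c10, c11, c17, c2, c5, c6} — 6 commits.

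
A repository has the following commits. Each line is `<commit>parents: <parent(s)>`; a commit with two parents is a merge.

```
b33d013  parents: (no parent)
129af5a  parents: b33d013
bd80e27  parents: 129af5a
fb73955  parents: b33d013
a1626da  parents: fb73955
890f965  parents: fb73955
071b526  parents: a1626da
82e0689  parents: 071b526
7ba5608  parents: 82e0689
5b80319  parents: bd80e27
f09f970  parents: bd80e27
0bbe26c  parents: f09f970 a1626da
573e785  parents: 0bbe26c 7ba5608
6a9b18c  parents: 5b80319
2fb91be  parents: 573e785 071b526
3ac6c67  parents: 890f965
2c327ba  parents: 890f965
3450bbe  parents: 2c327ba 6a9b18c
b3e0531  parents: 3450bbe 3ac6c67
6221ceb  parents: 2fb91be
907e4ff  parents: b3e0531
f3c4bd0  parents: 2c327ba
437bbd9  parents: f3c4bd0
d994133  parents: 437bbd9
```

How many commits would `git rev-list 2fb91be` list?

Walking parent pointers from 2fb91be: reachable set = {071b526, 0bbe26c, 129af5a, 2fb91be, 573e785, 7ba5608, 82e0689, a1626da, b33d013, bd80e27, f09f970, fb73955}.
That is 12 commits.

12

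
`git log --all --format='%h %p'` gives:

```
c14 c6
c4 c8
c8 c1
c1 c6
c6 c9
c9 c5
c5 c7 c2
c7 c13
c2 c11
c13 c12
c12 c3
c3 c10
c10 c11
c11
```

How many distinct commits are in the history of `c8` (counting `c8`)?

12

Walking parent pointers from c8: reachable set = {c1, c10, c11, c12, c13, c2, c3, c5, c6, c7, c8, c9}.
That is 12 commits.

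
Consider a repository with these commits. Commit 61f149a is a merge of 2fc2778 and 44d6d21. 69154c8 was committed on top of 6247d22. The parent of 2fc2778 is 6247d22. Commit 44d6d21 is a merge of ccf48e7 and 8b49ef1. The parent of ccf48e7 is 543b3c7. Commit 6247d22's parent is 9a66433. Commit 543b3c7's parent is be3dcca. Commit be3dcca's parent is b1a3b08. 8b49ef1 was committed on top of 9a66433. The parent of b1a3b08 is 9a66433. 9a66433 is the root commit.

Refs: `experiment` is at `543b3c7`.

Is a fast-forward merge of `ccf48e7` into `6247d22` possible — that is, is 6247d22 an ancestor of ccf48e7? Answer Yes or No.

A fast-forward from 6247d22 to ccf48e7 is possible iff 6247d22 is an ancestor of ccf48e7.
Ancestors of ccf48e7: {543b3c7, 9a66433, b1a3b08, be3dcca, ccf48e7}.
6247d22 is not among them, so fast-forward is not possible.

No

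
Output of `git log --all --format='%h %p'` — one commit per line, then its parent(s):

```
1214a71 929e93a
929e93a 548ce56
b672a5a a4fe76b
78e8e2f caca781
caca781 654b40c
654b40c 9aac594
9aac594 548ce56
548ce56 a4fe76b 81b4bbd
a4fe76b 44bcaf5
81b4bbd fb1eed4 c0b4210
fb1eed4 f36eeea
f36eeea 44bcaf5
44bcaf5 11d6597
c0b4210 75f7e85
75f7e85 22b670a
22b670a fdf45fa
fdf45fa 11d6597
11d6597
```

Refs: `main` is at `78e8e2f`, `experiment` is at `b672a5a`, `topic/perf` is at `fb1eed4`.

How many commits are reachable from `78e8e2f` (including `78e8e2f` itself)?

15

Walking parent pointers from 78e8e2f: reachable set = {11d6597, 22b670a, 44bcaf5, 548ce56, 654b40c, 75f7e85, 78e8e2f, 81b4bbd, 9aac594, a4fe76b, c0b4210, caca781, f36eeea, fb1eed4, fdf45fa}.
That is 15 commits.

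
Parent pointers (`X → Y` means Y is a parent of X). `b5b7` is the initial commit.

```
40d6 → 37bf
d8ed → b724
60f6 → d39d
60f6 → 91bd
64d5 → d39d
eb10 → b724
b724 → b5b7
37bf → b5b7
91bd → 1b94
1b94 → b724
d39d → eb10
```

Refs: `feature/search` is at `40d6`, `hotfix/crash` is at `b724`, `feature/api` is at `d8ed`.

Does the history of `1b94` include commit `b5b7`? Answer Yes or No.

Ancestors of 1b94 (commits reachable by following parents): {1b94, b5b7, b724}.
b5b7 is in that set, so it is an ancestor of 1b94.

Yes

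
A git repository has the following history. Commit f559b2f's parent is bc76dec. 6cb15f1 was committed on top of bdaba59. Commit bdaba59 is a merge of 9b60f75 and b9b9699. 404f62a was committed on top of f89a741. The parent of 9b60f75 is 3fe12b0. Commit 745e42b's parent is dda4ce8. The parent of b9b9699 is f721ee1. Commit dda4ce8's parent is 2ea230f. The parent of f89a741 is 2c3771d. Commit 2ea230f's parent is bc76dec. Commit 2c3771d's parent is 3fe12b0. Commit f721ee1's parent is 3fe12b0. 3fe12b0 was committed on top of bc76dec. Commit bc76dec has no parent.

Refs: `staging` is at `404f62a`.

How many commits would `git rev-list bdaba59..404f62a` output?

3

Reachable from 404f62a: {2c3771d, 3fe12b0, 404f62a, bc76dec, f89a741}.
Reachable from bdaba59: {3fe12b0, 9b60f75, b9b9699, bc76dec, bdaba59, f721ee1}.
In 404f62a's history but not bdaba59's: {2c3771d, 404f62a, f89a741} — 3 commits.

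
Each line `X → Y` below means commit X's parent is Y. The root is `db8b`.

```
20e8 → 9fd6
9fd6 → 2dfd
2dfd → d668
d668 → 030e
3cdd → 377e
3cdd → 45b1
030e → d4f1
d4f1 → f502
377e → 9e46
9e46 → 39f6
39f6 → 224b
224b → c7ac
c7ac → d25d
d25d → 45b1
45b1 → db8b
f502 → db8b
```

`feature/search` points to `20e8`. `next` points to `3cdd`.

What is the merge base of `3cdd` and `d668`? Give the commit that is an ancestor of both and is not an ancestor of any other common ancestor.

Ancestors of 3cdd: {224b, 377e, 39f6, 3cdd, 45b1, 9e46, c7ac, d25d, db8b}.
Ancestors of d668: {030e, d4f1, d668, db8b, f502}.
Common ancestors: {db8b}.
The only common ancestor is db8b, so it is the merge base.

db8b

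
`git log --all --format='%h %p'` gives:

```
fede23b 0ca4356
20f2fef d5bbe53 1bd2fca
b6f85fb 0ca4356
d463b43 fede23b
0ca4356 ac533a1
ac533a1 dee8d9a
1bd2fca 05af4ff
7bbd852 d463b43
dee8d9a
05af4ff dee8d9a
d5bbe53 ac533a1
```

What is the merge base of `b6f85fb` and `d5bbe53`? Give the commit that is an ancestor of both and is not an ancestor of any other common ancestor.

Ancestors of b6f85fb: {0ca4356, ac533a1, b6f85fb, dee8d9a}.
Ancestors of d5bbe53: {ac533a1, d5bbe53, dee8d9a}.
Common ancestors: {ac533a1, dee8d9a}.
Among these, ac533a1 is not an ancestor of any other common ancestor — it is the merge base.

ac533a1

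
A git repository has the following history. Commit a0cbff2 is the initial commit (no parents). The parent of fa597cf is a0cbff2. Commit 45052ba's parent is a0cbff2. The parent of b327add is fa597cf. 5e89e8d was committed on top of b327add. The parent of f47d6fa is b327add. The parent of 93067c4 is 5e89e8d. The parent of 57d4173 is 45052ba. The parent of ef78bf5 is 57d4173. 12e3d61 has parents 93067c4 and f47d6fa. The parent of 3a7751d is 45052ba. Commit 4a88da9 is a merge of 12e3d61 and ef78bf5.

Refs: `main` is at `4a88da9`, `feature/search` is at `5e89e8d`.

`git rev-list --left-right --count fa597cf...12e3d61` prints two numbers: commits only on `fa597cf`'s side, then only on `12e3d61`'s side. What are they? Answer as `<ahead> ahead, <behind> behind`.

0 ahead, 5 behind

Reachable from fa597cf: {a0cbff2, fa597cf}.
Reachable from 12e3d61: {12e3d61, 5e89e8d, 93067c4, a0cbff2, b327add, f47d6fa, fa597cf}.
Only in fa597cf's history (ahead): {} — 0.
Only in 12e3d61's history (behind): {12e3d61, 5e89e8d, 93067c4, b327add, f47d6fa} — 5.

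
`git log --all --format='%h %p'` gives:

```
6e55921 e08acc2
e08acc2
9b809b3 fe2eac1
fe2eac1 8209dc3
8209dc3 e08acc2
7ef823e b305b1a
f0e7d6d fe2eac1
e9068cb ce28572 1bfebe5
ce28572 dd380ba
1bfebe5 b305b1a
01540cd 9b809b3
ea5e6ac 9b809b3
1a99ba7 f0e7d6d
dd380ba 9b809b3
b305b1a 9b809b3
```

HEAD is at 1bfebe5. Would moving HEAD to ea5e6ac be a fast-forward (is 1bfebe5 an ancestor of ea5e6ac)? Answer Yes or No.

A fast-forward from 1bfebe5 to ea5e6ac is possible iff 1bfebe5 is an ancestor of ea5e6ac.
Ancestors of ea5e6ac: {8209dc3, 9b809b3, e08acc2, ea5e6ac, fe2eac1}.
1bfebe5 is not among them, so fast-forward is not possible.

No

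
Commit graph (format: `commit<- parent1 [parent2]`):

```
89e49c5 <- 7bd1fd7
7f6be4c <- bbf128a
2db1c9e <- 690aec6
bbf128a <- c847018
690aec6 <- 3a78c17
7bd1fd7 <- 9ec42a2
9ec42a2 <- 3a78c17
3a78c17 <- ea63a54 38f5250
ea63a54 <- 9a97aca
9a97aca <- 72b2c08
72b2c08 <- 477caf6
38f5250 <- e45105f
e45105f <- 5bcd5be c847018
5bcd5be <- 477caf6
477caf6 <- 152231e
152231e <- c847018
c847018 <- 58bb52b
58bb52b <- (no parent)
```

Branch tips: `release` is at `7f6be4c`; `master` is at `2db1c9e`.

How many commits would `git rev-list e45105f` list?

Walking parent pointers from e45105f: reachable set = {152231e, 477caf6, 58bb52b, 5bcd5be, c847018, e45105f}.
That is 6 commits.

6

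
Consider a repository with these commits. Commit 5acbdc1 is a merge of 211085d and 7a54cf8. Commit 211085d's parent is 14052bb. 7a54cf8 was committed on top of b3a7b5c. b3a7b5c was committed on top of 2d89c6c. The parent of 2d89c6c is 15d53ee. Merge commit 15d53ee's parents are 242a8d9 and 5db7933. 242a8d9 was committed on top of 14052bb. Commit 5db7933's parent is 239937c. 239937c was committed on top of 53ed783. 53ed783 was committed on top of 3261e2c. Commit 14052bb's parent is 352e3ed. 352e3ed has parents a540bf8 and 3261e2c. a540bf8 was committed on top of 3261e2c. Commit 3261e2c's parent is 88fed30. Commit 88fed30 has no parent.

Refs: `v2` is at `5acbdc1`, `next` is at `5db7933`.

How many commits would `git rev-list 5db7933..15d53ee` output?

Reachable from 15d53ee: {14052bb, 15d53ee, 239937c, 242a8d9, 3261e2c, 352e3ed, 53ed783, 5db7933, 88fed30, a540bf8}.
Reachable from 5db7933: {239937c, 3261e2c, 53ed783, 5db7933, 88fed30}.
In 15d53ee's history but not 5db7933's: {14052bb, 15d53ee, 242a8d9, 352e3ed, a540bf8} — 5 commits.

5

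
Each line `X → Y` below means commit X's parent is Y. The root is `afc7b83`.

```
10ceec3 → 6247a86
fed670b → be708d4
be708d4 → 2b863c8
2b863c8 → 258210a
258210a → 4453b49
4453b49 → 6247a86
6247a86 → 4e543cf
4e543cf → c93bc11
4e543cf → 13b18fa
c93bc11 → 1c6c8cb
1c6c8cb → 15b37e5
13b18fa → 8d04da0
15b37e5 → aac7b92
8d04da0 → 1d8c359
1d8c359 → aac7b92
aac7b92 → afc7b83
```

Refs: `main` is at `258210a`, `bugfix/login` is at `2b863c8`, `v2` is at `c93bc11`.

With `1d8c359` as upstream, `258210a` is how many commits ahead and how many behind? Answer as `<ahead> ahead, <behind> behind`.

Reachable from 258210a: {13b18fa, 15b37e5, 1c6c8cb, 1d8c359, 258210a, 4453b49, 4e543cf, 6247a86, 8d04da0, aac7b92, afc7b83, c93bc11}.
Reachable from 1d8c359: {1d8c359, aac7b92, afc7b83}.
Only in 258210a's history (ahead): {13b18fa, 15b37e5, 1c6c8cb, 258210a, 4453b49, 4e543cf, 6247a86, 8d04da0, c93bc11} — 9.
Only in 1d8c359's history (behind): {} — 0.

9 ahead, 0 behind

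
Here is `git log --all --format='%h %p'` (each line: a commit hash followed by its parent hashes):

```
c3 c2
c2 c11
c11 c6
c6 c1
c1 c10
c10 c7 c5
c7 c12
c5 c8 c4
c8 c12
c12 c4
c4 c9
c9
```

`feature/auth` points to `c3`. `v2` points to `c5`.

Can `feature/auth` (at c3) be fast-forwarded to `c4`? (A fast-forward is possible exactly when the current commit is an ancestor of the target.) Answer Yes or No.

A fast-forward from c3 to c4 is possible iff c3 is an ancestor of c4.
Ancestors of c4: {c4, c9}.
c3 is not among them, so fast-forward is not possible.

No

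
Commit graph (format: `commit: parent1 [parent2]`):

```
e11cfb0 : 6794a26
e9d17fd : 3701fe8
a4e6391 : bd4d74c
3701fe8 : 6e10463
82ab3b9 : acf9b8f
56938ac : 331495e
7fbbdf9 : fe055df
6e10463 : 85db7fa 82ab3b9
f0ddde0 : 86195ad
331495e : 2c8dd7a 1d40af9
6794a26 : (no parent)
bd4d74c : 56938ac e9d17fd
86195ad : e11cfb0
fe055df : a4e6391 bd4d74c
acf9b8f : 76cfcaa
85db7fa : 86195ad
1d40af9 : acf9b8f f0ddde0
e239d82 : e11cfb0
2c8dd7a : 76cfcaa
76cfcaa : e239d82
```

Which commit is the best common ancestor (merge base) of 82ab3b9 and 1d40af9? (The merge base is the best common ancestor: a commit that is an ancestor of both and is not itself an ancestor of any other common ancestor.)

Ancestors of 82ab3b9: {6794a26, 76cfcaa, 82ab3b9, acf9b8f, e11cfb0, e239d82}.
Ancestors of 1d40af9: {1d40af9, 6794a26, 76cfcaa, 86195ad, acf9b8f, e11cfb0, e239d82, f0ddde0}.
Common ancestors: {6794a26, 76cfcaa, acf9b8f, e11cfb0, e239d82}.
Among these, acf9b8f is not an ancestor of any other common ancestor — it is the merge base.

acf9b8f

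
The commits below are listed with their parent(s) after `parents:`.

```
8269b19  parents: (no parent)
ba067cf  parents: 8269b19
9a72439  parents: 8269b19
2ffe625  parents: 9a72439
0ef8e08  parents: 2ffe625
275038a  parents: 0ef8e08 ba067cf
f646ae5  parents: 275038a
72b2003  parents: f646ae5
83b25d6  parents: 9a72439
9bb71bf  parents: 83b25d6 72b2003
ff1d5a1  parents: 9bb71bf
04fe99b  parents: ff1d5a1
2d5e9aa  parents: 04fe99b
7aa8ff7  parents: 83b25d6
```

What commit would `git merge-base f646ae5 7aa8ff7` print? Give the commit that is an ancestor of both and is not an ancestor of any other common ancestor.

9a72439

Ancestors of f646ae5: {0ef8e08, 275038a, 2ffe625, 8269b19, 9a72439, ba067cf, f646ae5}.
Ancestors of 7aa8ff7: {7aa8ff7, 8269b19, 83b25d6, 9a72439}.
Common ancestors: {8269b19, 9a72439}.
Among these, 9a72439 is not an ancestor of any other common ancestor — it is the merge base.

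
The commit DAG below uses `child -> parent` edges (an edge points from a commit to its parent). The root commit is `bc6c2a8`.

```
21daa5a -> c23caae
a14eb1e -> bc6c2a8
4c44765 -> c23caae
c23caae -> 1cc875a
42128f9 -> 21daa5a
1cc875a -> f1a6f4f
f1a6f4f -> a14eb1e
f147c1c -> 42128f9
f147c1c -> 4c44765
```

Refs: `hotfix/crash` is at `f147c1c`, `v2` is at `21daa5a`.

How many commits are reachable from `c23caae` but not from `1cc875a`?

Reachable from c23caae: {1cc875a, a14eb1e, bc6c2a8, c23caae, f1a6f4f}.
Reachable from 1cc875a: {1cc875a, a14eb1e, bc6c2a8, f1a6f4f}.
In c23caae's history but not 1cc875a's: {c23caae} — 1 commit.

1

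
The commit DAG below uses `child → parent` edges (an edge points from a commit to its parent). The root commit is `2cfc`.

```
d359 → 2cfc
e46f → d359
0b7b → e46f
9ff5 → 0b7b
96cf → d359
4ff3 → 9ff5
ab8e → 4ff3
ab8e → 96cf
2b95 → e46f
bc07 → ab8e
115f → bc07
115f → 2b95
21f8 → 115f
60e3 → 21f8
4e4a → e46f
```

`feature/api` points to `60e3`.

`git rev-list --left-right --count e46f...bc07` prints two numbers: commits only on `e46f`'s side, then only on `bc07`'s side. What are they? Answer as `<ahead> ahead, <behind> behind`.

Reachable from e46f: {2cfc, d359, e46f}.
Reachable from bc07: {0b7b, 2cfc, 4ff3, 96cf, 9ff5, ab8e, bc07, d359, e46f}.
Only in e46f's history (ahead): {} — 0.
Only in bc07's history (behind): {0b7b, 4ff3, 96cf, 9ff5, ab8e, bc07} — 6.

0 ahead, 6 behind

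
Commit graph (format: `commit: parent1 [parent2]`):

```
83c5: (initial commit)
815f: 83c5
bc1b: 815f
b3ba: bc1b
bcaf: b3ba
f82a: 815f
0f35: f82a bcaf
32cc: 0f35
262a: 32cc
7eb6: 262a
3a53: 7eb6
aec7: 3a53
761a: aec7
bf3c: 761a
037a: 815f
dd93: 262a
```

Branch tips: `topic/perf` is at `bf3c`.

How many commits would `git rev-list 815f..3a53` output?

Reachable from 3a53: {0f35, 262a, 32cc, 3a53, 7eb6, 815f, 83c5, b3ba, bc1b, bcaf, f82a}.
Reachable from 815f: {815f, 83c5}.
In 3a53's history but not 815f's: {0f35, 262a, 32cc, 3a53, 7eb6, b3ba, bc1b, bcaf, f82a} — 9 commits.

9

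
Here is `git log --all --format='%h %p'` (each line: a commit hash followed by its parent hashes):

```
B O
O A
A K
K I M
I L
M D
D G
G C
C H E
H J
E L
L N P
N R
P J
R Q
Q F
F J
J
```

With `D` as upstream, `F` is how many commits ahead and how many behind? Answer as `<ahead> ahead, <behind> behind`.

Reachable from F: {F, J}.
Reachable from D: {C, D, E, F, G, H, J, L, N, P, Q, R}.
Only in F's history (ahead): {} — 0.
Only in D's history (behind): {C, D, E, G, H, L, N, P, Q, R} — 10.

0 ahead, 10 behind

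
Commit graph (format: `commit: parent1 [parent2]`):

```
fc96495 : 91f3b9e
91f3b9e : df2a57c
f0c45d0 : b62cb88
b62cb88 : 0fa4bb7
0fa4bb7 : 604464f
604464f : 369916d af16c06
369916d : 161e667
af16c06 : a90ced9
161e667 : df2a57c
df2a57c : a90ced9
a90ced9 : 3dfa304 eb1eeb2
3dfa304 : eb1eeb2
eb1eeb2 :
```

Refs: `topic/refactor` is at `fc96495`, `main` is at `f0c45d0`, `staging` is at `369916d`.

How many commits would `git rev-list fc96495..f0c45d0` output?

7

Reachable from f0c45d0: {0fa4bb7, 161e667, 369916d, 3dfa304, 604464f, a90ced9, af16c06, b62cb88, df2a57c, eb1eeb2, f0c45d0}.
Reachable from fc96495: {3dfa304, 91f3b9e, a90ced9, df2a57c, eb1eeb2, fc96495}.
In f0c45d0's history but not fc96495's: {0fa4bb7, 161e667, 369916d, 604464f, af16c06, b62cb88, f0c45d0} — 7 commits.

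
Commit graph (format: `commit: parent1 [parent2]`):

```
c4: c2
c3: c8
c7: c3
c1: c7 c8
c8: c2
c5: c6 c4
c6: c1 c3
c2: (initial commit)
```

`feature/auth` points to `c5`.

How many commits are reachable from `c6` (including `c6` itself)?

6

Walking parent pointers from c6: reachable set = {c1, c2, c3, c6, c7, c8}.
That is 6 commits.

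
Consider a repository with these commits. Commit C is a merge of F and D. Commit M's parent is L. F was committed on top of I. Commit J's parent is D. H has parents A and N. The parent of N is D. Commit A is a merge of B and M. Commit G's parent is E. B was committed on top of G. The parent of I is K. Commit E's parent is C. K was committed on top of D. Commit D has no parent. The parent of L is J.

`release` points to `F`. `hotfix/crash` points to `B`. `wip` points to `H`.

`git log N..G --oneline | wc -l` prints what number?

6

Reachable from G: {C, D, E, F, G, I, K}.
Reachable from N: {D, N}.
In G's history but not N's: {C, E, F, G, I, K} — 6 commits.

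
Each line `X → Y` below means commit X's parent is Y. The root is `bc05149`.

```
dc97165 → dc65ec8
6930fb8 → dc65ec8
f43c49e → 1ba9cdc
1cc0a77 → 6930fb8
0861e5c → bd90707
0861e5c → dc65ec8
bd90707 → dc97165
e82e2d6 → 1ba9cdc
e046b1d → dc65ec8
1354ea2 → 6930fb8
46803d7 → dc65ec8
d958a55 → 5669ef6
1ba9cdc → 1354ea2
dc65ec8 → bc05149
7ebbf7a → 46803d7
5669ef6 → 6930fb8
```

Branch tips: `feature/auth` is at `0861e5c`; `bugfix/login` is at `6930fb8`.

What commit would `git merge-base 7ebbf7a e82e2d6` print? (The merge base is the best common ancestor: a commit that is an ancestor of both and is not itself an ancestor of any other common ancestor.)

dc65ec8

Ancestors of 7ebbf7a: {46803d7, 7ebbf7a, bc05149, dc65ec8}.
Ancestors of e82e2d6: {1354ea2, 1ba9cdc, 6930fb8, bc05149, dc65ec8, e82e2d6}.
Common ancestors: {bc05149, dc65ec8}.
Among these, dc65ec8 is not an ancestor of any other common ancestor — it is the merge base.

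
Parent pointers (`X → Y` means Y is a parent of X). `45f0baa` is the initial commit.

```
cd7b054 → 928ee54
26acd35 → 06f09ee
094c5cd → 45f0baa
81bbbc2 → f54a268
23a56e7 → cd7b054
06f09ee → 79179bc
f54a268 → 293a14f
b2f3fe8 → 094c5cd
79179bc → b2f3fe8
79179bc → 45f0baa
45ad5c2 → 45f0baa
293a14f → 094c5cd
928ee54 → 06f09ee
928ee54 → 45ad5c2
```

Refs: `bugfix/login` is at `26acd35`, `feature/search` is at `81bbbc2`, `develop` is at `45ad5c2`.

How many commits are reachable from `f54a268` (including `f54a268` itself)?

Walking parent pointers from f54a268: reachable set = {094c5cd, 293a14f, 45f0baa, f54a268}.
That is 4 commits.

4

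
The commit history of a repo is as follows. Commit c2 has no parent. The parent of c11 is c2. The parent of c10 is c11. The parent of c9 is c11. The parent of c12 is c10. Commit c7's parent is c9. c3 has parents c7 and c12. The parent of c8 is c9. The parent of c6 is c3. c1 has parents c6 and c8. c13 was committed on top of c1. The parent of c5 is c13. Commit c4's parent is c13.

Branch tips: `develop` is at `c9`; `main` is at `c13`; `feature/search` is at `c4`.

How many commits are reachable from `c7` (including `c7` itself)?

Walking parent pointers from c7: reachable set = {c11, c2, c7, c9}.
That is 4 commits.

4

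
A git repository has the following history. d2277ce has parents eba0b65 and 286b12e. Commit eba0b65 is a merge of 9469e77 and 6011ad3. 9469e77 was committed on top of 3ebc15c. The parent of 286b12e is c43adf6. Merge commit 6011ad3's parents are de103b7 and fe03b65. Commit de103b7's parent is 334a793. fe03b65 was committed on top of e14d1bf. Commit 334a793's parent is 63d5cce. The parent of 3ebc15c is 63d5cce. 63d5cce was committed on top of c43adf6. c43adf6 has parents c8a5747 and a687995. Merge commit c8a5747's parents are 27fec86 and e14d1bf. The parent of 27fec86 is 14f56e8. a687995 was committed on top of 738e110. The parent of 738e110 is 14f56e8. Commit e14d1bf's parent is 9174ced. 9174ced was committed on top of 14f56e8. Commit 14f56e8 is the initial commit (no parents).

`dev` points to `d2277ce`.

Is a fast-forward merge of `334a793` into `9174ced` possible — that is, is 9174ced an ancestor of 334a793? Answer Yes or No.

A fast-forward from 9174ced to 334a793 is possible iff 9174ced is an ancestor of 334a793.
Ancestors of 334a793: {14f56e8, 27fec86, 334a793, 63d5cce, 738e110, 9174ced, a687995, c43adf6, c8a5747, e14d1bf}.
9174ced is among them, so fast-forward is possible.

Yes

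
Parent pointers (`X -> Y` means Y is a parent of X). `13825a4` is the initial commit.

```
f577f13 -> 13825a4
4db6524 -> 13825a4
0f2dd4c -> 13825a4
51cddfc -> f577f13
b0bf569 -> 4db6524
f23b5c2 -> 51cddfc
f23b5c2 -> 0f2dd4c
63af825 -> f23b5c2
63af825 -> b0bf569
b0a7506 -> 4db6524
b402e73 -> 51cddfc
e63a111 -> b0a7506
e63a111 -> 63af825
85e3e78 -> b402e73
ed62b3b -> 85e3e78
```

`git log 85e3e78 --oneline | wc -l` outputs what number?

5

Walking parent pointers from 85e3e78: reachable set = {13825a4, 51cddfc, 85e3e78, b402e73, f577f13}.
That is 5 commits.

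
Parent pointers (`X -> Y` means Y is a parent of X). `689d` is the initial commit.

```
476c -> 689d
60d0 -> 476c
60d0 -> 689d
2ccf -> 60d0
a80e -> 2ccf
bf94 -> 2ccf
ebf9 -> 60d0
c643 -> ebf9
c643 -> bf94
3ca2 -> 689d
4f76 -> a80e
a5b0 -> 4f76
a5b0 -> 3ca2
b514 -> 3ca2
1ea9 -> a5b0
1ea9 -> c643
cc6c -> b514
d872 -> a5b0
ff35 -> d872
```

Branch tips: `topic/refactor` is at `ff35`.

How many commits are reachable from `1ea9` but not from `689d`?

Reachable from 1ea9: {1ea9, 2ccf, 3ca2, 476c, 4f76, 60d0, 689d, a5b0, a80e, bf94, c643, ebf9}.
Reachable from 689d: {689d}.
In 1ea9's history but not 689d's: {1ea9, 2ccf, 3ca2, 476c, 4f76, 60d0, a5b0, a80e, bf94, c643, ebf9} — 11 commits.

11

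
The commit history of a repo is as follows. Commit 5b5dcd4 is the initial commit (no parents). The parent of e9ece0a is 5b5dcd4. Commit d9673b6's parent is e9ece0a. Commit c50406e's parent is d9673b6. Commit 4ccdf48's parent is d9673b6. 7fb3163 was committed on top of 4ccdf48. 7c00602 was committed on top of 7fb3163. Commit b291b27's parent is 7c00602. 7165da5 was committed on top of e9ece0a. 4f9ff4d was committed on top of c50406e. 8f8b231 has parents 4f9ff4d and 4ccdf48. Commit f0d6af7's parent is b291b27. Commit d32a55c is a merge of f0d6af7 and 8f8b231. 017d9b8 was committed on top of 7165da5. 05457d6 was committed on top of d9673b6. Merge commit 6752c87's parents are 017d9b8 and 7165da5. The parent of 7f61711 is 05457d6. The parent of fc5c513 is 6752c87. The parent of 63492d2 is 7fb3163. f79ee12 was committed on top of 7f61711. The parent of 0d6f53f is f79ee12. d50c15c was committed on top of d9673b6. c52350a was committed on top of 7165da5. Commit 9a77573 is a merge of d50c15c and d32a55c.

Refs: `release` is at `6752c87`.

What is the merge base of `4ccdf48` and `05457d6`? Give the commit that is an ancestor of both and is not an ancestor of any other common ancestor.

Ancestors of 4ccdf48: {4ccdf48, 5b5dcd4, d9673b6, e9ece0a}.
Ancestors of 05457d6: {05457d6, 5b5dcd4, d9673b6, e9ece0a}.
Common ancestors: {5b5dcd4, d9673b6, e9ece0a}.
Among these, d9673b6 is not an ancestor of any other common ancestor — it is the merge base.

d9673b6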